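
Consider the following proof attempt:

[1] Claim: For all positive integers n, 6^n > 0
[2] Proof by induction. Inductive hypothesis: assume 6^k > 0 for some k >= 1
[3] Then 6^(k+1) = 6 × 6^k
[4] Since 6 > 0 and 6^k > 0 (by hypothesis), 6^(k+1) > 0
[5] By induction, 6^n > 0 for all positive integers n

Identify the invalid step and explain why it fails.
Step 5: By induction, 6^n > 0 for all positive integers n

Step 5 concludes the proof by induction, but no base case was ever established. A valid induction proof requires: (1) a base case proving 6^1 > 0, and (2) an inductive step showing IF 6^k > 0 THEN 6^(k+1) > 0. Steps 2-4 correctly establish the inductive step, but without the base case the conclusion in step 5 does not follow.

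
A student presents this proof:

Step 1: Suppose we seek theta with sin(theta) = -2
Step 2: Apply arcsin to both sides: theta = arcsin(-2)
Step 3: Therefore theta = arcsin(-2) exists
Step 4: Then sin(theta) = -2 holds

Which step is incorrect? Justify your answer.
Step 2: Apply arcsin to both sides: theta = arcsin(-2)

Step 2 applies arcsin to -2. However, arcsin(x) is only defined for x in [-1, 1] because sin(theta) can only produce values in that range. Since |-2| > 1, arcsin(-2) is undefined. There is no angle whose sine equals -2.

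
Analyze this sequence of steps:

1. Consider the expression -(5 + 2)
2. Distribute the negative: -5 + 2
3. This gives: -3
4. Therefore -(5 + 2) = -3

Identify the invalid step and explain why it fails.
Step 2: Distribute the negative: -5 + 2

Step 2 incorrectly distributes the negative sign. The correct distribution is -(5 + 2) = -5 - 2 = -7. The negative must be applied to both terms, not just the first. The error treats -(5 + 2) as -5 + 2, which equals -3 instead of -7.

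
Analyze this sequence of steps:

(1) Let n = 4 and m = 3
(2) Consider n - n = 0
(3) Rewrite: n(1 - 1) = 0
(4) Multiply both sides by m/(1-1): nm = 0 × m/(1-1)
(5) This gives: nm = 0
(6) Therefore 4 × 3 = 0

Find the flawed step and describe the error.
Step 4: Multiply both sides by m/(1-1): nm = 0 × m/(1-1)

Step 4 multiplies both sides by m/(1-1). However, 1-1 = 0, so this is multiplication by m/0, which is undefined. We cannot multiply by an undefined expression.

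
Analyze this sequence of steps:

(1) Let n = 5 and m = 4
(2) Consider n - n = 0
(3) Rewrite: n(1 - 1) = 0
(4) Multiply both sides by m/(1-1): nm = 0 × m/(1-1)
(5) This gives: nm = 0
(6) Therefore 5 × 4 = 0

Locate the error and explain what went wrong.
Step 4: Multiply both sides by m/(1-1): nm = 0 × m/(1-1)

Step 4 multiplies both sides by m/(1-1). However, 1-1 = 0, so this is multiplication by m/0, which is undefined. We cannot multiply by an undefined expression.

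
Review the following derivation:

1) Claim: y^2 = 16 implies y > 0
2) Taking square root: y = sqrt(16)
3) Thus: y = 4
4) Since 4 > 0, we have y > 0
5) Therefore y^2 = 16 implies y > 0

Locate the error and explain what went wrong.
Step 2: Taking square root: y = sqrt(16)

Step 2 takes the square root and assumes the positive root only. The equation y^2 = 16 actually has two solutions: y = 4 and y = -4. The proof silently assumes y > 0 without justification, then uses this assumption to conclude y > 0, which is circular. The counterexample y = -4 shows the claim is false.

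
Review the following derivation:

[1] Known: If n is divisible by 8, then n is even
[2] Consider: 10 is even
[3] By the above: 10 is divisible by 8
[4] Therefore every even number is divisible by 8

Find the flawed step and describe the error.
Step 3: By the above: 10 is divisible by 8

Step 3 commits the fallacy of affirming the consequent. The known fact 'divisible by 8 → even' does NOT imply 'even → divisible by 8'. That would be the converse, which is false. For example, 10 is even but 10 ÷ 8 = 1.25, which is not an integer.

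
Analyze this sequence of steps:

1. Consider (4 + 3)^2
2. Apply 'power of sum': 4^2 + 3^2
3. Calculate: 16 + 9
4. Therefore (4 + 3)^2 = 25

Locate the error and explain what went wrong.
Step 2: Apply 'power of sum': 4^2 + 3^2

Step 2 incorrectly applies a non-existent rule '(a+b)^n = a^n + b^n'. This is false in general. The correct expansion uses the binomial theorem. The actual value is (4 + 3)^2 = 7^2 = 49, not 25.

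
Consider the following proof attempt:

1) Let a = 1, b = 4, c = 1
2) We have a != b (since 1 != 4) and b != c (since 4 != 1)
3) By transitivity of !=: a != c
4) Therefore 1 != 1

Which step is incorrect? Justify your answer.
Step 3: By transitivity of !=: a != c

Step 3 incorrectly applies transitivity to the '!=' relation. Transitivity states: if a R b and b R c, then a R c. However, '!=' is not transitive. Counterexample: 1 != 4 and 4 != 1, but 1 = 1 (both equal 1). Transitivity holds for relations like <, <=, =, but not for !=.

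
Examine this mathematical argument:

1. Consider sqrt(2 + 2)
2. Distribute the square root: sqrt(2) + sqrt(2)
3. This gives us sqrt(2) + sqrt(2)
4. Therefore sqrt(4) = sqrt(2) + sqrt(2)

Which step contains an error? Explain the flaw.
Step 2: Distribute the square root: sqrt(2) + sqrt(2)

Step 2 incorrectly 'distributes' the square root over addition. The square root function does not distribute: sqrt(a + b) ≠ sqrt(a) + sqrt(b). In fact, sqrt(2 + 2) = sqrt(4) ≈ 2.0000, while sqrt(2) + sqrt(2) ≈ 2.8284.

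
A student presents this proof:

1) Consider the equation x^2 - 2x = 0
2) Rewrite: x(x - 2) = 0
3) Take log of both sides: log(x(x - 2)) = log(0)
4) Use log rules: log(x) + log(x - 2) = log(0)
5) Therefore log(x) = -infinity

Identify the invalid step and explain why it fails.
Step 3: Take log of both sides: log(x(x - 2)) = log(0)

Step 3 takes the logarithm of both sides, resulting in log(0) on the right side. The logarithm is only defined for positive numbers; log(0) is undefined (approaches negative infinity). This operation is invalid.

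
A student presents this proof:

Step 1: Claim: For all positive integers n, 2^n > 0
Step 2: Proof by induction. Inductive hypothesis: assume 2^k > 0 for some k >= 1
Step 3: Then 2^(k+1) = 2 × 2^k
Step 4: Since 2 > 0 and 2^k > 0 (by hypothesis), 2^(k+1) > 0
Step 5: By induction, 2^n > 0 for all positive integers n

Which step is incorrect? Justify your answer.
Step 5: By induction, 2^n > 0 for all positive integers n

Step 5 concludes the proof by induction, but no base case was ever established. A valid induction proof requires: (1) a base case proving 2^1 > 0, and (2) an inductive step showing IF 2^k > 0 THEN 2^(k+1) > 0. Steps 2-4 correctly establish the inductive step, but without the base case the conclusion in step 5 does not follow.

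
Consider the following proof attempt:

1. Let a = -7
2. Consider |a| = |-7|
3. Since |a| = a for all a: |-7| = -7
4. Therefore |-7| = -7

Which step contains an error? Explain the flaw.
Step 3: Since |a| = a for all a: |-7| = -7

Step 3 incorrectly states that |a| = a for all a. The correct definition is |a| = a when a >= 0, and |a| = -a when a < 0. Since -7 < 0, we have |-7| = -(-7) = 7, not -7.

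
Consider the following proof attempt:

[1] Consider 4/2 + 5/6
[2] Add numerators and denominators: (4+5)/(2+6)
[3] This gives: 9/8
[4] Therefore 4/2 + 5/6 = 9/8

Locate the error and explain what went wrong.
Step 2: Add numerators and denominators: (4+5)/(2+6)

Step 2 incorrectly adds fractions by separately adding numerators and denominators. This is wrong. The correct method requires a common denominator: 4/2 + 5/6 = (4×6 + 5×2)/(2×6) = 34/12 = 17/6. The method used gives 9/8, which is different.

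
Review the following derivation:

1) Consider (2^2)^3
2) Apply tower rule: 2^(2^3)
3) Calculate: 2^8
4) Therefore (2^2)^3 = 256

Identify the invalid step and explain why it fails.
Step 2: Apply tower rule: 2^(2^3)

Step 2 incorrectly states that (a^b)^c = a^(b^c). The correct rule is (a^b)^c = a^(b×c). The actual value is (2^2)^3 = 2^6 = 64, not 2^8 = 256.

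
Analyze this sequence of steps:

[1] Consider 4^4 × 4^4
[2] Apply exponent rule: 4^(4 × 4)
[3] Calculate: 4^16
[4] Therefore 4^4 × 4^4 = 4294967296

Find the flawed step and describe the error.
Step 2: Apply exponent rule: 4^(4 × 4)

Step 2 incorrectly states that a^b × a^c = a^(b×c). The correct rule is a^b × a^c = a^(b+c). The actual value is 4^4 × 4^4 = 4^8 = 65536, not 4^16 = 4294967296.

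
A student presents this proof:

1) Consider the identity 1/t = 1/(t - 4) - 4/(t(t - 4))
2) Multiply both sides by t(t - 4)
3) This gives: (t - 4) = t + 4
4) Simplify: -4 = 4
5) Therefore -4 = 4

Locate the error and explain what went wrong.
Step 3: This gives: (t - 4) = t + 4

Step 3 makes a sign error when clearing denominators. Multiplying -4/(t(t - 4)) by t(t - 4) gives -4, not +4. The correct result is (t - 4) = t - 4, which is trivially true, not (t - 4) = t + 4. (Step 1 is a valid identity: 1/(t - 4) - 4/(t(t - 4)) = (t - 4)/(t(t - 4)) = 1/t.)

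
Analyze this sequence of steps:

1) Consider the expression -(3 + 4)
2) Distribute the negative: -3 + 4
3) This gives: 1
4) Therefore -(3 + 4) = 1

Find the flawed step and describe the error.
Step 2: Distribute the negative: -3 + 4

Step 2 incorrectly distributes the negative sign. The correct distribution is -(3 + 4) = -3 - 4 = -7. The negative must be applied to both terms, not just the first. The error treats -(3 + 4) as -3 + 4, which equals 1 instead of -7.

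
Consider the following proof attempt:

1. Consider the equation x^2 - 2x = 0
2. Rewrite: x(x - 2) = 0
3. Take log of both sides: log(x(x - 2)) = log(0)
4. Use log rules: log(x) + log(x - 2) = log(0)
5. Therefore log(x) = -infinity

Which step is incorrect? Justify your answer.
Step 3: Take log of both sides: log(x(x - 2)) = log(0)

Step 3 takes the logarithm of both sides, resulting in log(0) on the right side. The logarithm is only defined for positive numbers; log(0) is undefined (approaches negative infinity). This operation is invalid.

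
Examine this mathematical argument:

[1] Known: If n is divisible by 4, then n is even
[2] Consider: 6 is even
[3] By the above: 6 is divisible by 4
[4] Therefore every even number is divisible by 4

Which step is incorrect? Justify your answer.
Step 3: By the above: 6 is divisible by 4

Step 3 commits the fallacy of affirming the consequent. The known fact 'divisible by 4 → even' does NOT imply 'even → divisible by 4'. That would be the converse, which is false. For example, 6 is even but 6 ÷ 4 = 1.50, which is not an integer.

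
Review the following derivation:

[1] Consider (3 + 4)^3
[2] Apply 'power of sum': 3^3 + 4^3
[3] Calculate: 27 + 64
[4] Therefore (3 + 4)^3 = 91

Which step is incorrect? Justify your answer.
Step 2: Apply 'power of sum': 3^3 + 4^3

Step 2 incorrectly applies a non-existent rule '(a+b)^n = a^n + b^n'. This is false in general. The correct expansion uses the binomial theorem. The actual value is (3 + 4)^3 = 7^3 = 343, not 91.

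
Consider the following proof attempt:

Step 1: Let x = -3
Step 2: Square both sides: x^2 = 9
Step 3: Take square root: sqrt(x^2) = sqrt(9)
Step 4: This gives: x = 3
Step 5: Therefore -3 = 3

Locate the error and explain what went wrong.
Step 4: This gives: x = 3

Step 4 incorrectly states that sqrt(x^2) = x. The correct identity is sqrt(x^2) = |x|. Since x = -3 < 0, we have sqrt(x^2) = |-3| = 3, not x = -3.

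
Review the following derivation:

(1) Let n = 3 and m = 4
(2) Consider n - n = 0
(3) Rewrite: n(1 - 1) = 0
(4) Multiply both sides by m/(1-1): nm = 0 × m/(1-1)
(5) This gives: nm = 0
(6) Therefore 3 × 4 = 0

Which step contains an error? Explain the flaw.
Step 4: Multiply both sides by m/(1-1): nm = 0 × m/(1-1)

Step 4 multiplies both sides by m/(1-1). However, 1-1 = 0, so this is multiplication by m/0, which is undefined. We cannot multiply by an undefined expression.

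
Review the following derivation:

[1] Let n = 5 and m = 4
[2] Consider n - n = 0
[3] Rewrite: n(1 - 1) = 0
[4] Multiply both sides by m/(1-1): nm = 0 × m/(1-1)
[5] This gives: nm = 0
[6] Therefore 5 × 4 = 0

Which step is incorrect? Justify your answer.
Step 4: Multiply both sides by m/(1-1): nm = 0 × m/(1-1)

Step 4 multiplies both sides by m/(1-1). However, 1-1 = 0, so this is multiplication by m/0, which is undefined. We cannot multiply by an undefined expression.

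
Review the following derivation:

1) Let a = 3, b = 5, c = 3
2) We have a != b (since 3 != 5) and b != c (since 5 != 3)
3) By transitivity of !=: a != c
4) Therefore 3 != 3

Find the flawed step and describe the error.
Step 3: By transitivity of !=: a != c

Step 3 incorrectly applies transitivity to the '!=' relation. Transitivity states: if a R b and b R c, then a R c. However, '!=' is not transitive. Counterexample: 3 != 5 and 5 != 3, but 3 = 3 (both equal 3). Transitivity holds for relations like <, <=, =, but not for !=.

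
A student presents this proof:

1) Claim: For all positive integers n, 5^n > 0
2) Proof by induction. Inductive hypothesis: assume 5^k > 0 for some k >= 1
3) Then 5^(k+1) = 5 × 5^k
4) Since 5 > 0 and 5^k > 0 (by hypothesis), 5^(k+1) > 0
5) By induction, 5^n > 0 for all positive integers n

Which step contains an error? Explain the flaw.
Step 5: By induction, 5^n > 0 for all positive integers n

Step 5 concludes the proof by induction, but no base case was ever established. A valid induction proof requires: (1) a base case proving 5^1 > 0, and (2) an inductive step showing IF 5^k > 0 THEN 5^(k+1) > 0. Steps 2-4 correctly establish the inductive step, but without the base case the conclusion in step 5 does not follow.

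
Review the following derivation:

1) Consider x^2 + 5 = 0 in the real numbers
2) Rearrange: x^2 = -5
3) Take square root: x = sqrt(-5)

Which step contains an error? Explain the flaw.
Step 3: Take square root: x = sqrt(-5)

Step 3 takes the square root of -5, which is negative. In the real number system, the square root of a negative number is undefined. The equation x^2 + 5 = 0 has no real solutions. Square roots of negative numbers only exist in the complex numbers.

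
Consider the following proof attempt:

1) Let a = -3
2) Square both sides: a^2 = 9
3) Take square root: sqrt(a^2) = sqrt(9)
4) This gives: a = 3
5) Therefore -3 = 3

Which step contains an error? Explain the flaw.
Step 4: This gives: a = 3

Step 4 incorrectly states that sqrt(a^2) = a. The correct identity is sqrt(a^2) = |a|. Since a = -3 < 0, we have sqrt(a^2) = |-3| = 3, not a = -3.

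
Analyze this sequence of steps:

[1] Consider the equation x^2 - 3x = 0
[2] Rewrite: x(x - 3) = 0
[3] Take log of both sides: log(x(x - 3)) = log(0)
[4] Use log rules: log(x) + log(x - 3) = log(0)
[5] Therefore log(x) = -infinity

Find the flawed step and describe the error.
Step 3: Take log of both sides: log(x(x - 3)) = log(0)

Step 3 takes the logarithm of both sides, resulting in log(0) on the right side. The logarithm is only defined for positive numbers; log(0) is undefined (approaches negative infinity). This operation is invalid.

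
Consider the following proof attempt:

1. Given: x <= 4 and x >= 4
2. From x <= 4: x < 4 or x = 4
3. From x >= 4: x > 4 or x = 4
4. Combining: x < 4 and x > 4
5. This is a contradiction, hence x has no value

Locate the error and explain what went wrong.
Step 4: Combining: x < 4 and x > 4

Step 4 incorrectly combines the conditions. From x <= 4 and x >= 4, the intersection is x = 4. The error treats the 'or' cases as 'and' requirements. The correct conclusion is that x = 4 is the unique solution, not that no solution exists.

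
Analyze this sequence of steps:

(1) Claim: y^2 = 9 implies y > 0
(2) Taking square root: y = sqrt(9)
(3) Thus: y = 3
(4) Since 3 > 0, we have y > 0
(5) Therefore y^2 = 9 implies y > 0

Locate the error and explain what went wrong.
Step 2: Taking square root: y = sqrt(9)

Step 2 takes the square root and assumes the positive root only. The equation y^2 = 9 actually has two solutions: y = 3 and y = -3. The proof silently assumes y > 0 without justification, then uses this assumption to conclude y > 0, which is circular. The counterexample y = -3 shows the claim is false.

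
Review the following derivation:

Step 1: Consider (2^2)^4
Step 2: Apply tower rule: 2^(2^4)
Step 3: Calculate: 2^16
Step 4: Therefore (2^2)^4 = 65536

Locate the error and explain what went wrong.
Step 2: Apply tower rule: 2^(2^4)

Step 2 incorrectly states that (a^b)^c = a^(b^c). The correct rule is (a^b)^c = a^(b×c). The actual value is (2^2)^4 = 2^8 = 256, not 2^16 = 65536.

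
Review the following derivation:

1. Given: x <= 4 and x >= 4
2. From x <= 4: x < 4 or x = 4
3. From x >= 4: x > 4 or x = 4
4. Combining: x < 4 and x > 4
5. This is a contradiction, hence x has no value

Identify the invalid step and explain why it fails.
Step 4: Combining: x < 4 and x > 4

Step 4 incorrectly combines the conditions. From x <= 4 and x >= 4, the intersection is x = 4. The error treats the 'or' cases as 'and' requirements. The correct conclusion is that x = 4 is the unique solution, not that no solution exists.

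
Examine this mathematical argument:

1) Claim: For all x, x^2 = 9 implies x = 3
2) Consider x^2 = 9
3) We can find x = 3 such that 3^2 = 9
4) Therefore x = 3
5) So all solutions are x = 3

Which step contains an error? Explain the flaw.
Step 4: Therefore x = 3

Step 4 incorrectly concludes that x = 3 is the only solution. The proof shows that x = 3 is A solution (existence), but does not show it is the ONLY solution (uniqueness). In fact, x = -3 is also a solution since (-3)^2 = 9. Finding one solution doesn't prove there are no others.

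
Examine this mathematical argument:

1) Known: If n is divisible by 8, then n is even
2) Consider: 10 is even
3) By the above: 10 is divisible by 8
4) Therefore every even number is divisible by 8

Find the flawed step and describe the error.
Step 3: By the above: 10 is divisible by 8

Step 3 commits the fallacy of affirming the consequent. The known fact 'divisible by 8 → even' does NOT imply 'even → divisible by 8'. That would be the converse, which is false. For example, 10 is even but 10 ÷ 8 = 1.25, which is not an integer.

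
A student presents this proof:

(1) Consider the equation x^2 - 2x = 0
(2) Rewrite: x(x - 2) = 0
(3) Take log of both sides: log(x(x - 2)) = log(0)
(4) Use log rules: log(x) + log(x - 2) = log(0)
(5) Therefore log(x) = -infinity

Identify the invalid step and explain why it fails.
Step 3: Take log of both sides: log(x(x - 2)) = log(0)

Step 3 takes the logarithm of both sides, resulting in log(0) on the right side. The logarithm is only defined for positive numbers; log(0) is undefined (approaches negative infinity). This operation is invalid.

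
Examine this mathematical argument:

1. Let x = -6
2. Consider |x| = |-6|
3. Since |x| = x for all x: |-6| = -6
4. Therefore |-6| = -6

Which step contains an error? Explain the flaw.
Step 3: Since |x| = x for all x: |-6| = -6

Step 3 incorrectly states that |x| = x for all x. The correct definition is |x| = x when x >= 0, and |x| = -x when x < 0. Since -6 < 0, we have |-6| = -(-6) = 6, not -6.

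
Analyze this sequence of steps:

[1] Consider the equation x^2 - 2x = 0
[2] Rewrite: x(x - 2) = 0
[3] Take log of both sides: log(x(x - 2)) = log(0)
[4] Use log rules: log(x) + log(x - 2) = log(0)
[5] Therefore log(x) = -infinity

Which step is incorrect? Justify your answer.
Step 3: Take log of both sides: log(x(x - 2)) = log(0)

Step 3 takes the logarithm of both sides, resulting in log(0) on the right side. The logarithm is only defined for positive numbers; log(0) is undefined (approaches negative infinity). This operation is invalid.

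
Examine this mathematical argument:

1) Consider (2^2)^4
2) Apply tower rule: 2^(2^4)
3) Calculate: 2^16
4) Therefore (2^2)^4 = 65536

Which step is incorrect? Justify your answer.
Step 2: Apply tower rule: 2^(2^4)

Step 2 incorrectly states that (a^b)^c = a^(b^c). The correct rule is (a^b)^c = a^(b×c). The actual value is (2^2)^4 = 2^8 = 256, not 2^16 = 65536.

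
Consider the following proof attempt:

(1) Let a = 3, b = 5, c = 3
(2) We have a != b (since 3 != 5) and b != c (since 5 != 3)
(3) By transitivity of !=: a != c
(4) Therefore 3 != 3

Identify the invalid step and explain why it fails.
Step 3: By transitivity of !=: a != c

Step 3 incorrectly applies transitivity to the '!=' relation. Transitivity states: if a R b and b R c, then a R c. However, '!=' is not transitive. Counterexample: 3 != 5 and 5 != 3, but 3 = 3 (both equal 3). Transitivity holds for relations like <, <=, =, but not for !=.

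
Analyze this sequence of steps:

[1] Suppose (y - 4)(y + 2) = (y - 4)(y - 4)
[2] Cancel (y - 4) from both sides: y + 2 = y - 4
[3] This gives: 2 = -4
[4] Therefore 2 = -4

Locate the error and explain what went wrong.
Step 2: Cancel (y - 4) from both sides: y + 2 = y - 4

Step 2 cancels (y - 4) from both sides. This is only valid if (y - 4) ≠ 0, i.e., y ≠ 4. When y = 4, both sides equal zero regardless of the other factors. The correct approach requires considering y = 4 as a separate case.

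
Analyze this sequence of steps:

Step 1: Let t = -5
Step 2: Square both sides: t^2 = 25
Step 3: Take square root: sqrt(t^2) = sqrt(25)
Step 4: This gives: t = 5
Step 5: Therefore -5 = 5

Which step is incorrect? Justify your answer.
Step 4: This gives: t = 5

Step 4 incorrectly states that sqrt(t^2) = t. The correct identity is sqrt(t^2) = |t|. Since t = -5 < 0, we have sqrt(t^2) = |-5| = 5, not t = -5.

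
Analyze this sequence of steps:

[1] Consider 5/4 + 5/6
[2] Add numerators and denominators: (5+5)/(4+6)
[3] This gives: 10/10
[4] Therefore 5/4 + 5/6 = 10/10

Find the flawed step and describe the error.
Step 2: Add numerators and denominators: (5+5)/(4+6)

Step 2 incorrectly adds fractions by separately adding numerators and denominators. This is wrong. The correct method requires a common denominator: 5/4 + 5/6 = (5×6 + 5×4)/(4×6) = 50/24 = 25/12. The method used gives 10/10, which is different.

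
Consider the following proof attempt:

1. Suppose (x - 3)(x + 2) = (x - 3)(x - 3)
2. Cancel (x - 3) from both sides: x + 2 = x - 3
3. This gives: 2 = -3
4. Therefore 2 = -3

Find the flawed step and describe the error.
Step 2: Cancel (x - 3) from both sides: x + 2 = x - 3

Step 2 cancels (x - 3) from both sides. This is only valid if (x - 3) ≠ 0, i.e., x ≠ 3. When x = 3, both sides equal zero regardless of the other factors. The correct approach requires considering x = 3 as a separate case.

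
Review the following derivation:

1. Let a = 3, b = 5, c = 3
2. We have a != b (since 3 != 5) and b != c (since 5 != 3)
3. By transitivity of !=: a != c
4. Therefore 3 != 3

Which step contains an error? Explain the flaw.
Step 3: By transitivity of !=: a != c

Step 3 incorrectly applies transitivity to the '!=' relation. Transitivity states: if a R b and b R c, then a R c. However, '!=' is not transitive. Counterexample: 3 != 5 and 5 != 3, but 3 = 3 (both equal 3). Transitivity holds for relations like <, <=, =, but not for !=.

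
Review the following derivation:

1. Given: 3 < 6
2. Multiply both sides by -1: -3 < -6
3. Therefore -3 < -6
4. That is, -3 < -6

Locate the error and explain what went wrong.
Step 2: Multiply both sides by -1: -3 < -6

Step 2 multiplies both sides by -1 but fails to reverse the inequality sign. When multiplying (or dividing) an inequality by a negative number, the direction must be reversed. Since 3 < 6, we should get -3 > -6, i.e., -3 > -6.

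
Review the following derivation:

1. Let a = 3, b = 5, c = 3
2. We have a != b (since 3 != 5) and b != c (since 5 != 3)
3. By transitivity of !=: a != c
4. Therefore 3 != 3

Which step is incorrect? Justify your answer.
Step 3: By transitivity of !=: a != c

Step 3 incorrectly applies transitivity to the '!=' relation. Transitivity states: if a R b and b R c, then a R c. However, '!=' is not transitive. Counterexample: 3 != 5 and 5 != 3, but 3 = 3 (both equal 3). Transitivity holds for relations like <, <=, =, but not for !=.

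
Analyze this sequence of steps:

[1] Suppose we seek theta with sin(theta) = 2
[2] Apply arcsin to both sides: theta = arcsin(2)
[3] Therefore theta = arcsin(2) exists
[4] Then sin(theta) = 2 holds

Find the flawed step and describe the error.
Step 2: Apply arcsin to both sides: theta = arcsin(2)

Step 2 applies arcsin to 2. However, arcsin(x) is only defined for x in [-1, 1] because sin(theta) can only produce values in that range. Since |2| > 1, arcsin(2) is undefined. There is no angle whose sine equals 2.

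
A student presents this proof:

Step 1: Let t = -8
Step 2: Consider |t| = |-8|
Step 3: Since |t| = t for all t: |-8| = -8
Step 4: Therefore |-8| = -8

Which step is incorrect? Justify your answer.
Step 3: Since |t| = t for all t: |-8| = -8

Step 3 incorrectly states that |t| = t for all t. The correct definition is |t| = t when t >= 0, and |t| = -t when t < 0. Since -8 < 0, we have |-8| = -(-8) = 8, not -8.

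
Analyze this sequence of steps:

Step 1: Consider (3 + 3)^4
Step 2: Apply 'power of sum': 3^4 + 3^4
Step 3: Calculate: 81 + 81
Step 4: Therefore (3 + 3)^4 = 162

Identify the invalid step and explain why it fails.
Step 2: Apply 'power of sum': 3^4 + 3^4

Step 2 incorrectly applies a non-existent rule '(a+b)^n = a^n + b^n'. This is false in general. The correct expansion uses the binomial theorem. The actual value is (3 + 3)^4 = 6^4 = 1296, not 162.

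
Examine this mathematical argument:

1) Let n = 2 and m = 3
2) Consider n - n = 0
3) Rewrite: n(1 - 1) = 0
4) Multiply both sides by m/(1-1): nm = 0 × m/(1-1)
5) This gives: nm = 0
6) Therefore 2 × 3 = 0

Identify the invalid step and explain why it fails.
Step 4: Multiply both sides by m/(1-1): nm = 0 × m/(1-1)

Step 4 multiplies both sides by m/(1-1). However, 1-1 = 0, so this is multiplication by m/0, which is undefined. We cannot multiply by an undefined expression.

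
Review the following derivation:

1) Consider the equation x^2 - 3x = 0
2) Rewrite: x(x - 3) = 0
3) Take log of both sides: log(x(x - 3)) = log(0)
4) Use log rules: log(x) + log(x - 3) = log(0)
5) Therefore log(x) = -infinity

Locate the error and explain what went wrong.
Step 3: Take log of both sides: log(x(x - 3)) = log(0)

Step 3 takes the logarithm of both sides, resulting in log(0) on the right side. The logarithm is only defined for positive numbers; log(0) is undefined (approaches negative infinity). This operation is invalid.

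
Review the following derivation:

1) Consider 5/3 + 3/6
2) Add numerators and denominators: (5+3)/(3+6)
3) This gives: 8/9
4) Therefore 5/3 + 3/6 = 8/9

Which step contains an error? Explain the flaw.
Step 2: Add numerators and denominators: (5+3)/(3+6)

Step 2 incorrectly adds fractions by separately adding numerators and denominators. This is wrong. The correct method requires a common denominator: 5/3 + 3/6 = (5×6 + 3×3)/(3×6) = 39/18 = 13/6. The method used gives 8/9, which is different.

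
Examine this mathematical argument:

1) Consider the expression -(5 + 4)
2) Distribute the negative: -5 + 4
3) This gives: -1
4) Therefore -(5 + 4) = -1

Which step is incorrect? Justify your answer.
Step 2: Distribute the negative: -5 + 4

Step 2 incorrectly distributes the negative sign. The correct distribution is -(5 + 4) = -5 - 4 = -9. The negative must be applied to both terms, not just the first. The error treats -(5 + 4) as -5 + 4, which equals -1 instead of -9.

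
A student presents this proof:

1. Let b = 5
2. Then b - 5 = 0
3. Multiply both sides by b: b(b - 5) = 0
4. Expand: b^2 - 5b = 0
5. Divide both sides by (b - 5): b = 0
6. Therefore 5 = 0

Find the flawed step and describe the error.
Step 5: Divide both sides by (b - 5): b = 0

Step 5 divides both sides by (b - 5). However, since b = 5, we have (b - 5) = 0. Division by zero is undefined, making this step invalid.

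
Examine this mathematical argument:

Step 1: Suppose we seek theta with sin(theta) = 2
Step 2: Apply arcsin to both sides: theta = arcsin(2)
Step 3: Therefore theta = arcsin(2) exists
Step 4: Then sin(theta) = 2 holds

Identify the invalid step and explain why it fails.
Step 2: Apply arcsin to both sides: theta = arcsin(2)

Step 2 applies arcsin to 2. However, arcsin(x) is only defined for x in [-1, 1] because sin(theta) can only produce values in that range. Since |2| > 1, arcsin(2) is undefined. There is no angle whose sine equals 2.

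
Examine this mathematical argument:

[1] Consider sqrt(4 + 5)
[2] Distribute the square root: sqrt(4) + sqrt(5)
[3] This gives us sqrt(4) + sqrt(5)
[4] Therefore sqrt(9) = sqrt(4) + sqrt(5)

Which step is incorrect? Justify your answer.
Step 2: Distribute the square root: sqrt(4) + sqrt(5)

Step 2 incorrectly 'distributes' the square root over addition. The square root function does not distribute: sqrt(a + b) ≠ sqrt(a) + sqrt(b). In fact, sqrt(4 + 5) = sqrt(9) ≈ 3.0000, while sqrt(4) + sqrt(5) ≈ 4.2361.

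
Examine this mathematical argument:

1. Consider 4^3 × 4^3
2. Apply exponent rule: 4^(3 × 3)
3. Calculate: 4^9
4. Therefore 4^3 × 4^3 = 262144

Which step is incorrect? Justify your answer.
Step 2: Apply exponent rule: 4^(3 × 3)

Step 2 incorrectly states that a^b × a^c = a^(b×c). The correct rule is a^b × a^c = a^(b+c). The actual value is 4^3 × 4^3 = 4^6 = 4096, not 4^9 = 262144.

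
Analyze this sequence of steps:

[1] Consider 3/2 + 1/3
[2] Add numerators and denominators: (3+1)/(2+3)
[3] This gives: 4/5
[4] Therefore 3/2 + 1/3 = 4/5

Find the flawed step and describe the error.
Step 2: Add numerators and denominators: (3+1)/(2+3)

Step 2 incorrectly adds fractions by separately adding numerators and denominators. This is wrong. The correct method requires a common denominator: 3/2 + 1/3 = (3×3 + 1×2)/(2×3) = 11/6 = 11/6. The method used gives 4/5, which is different.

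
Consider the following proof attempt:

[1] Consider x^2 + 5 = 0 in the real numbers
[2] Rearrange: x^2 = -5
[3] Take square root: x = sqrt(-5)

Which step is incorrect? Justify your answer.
Step 3: Take square root: x = sqrt(-5)

Step 3 takes the square root of -5, which is negative. In the real number system, the square root of a negative number is undefined. The equation x^2 + 5 = 0 has no real solutions. Square roots of negative numbers only exist in the complex numbers.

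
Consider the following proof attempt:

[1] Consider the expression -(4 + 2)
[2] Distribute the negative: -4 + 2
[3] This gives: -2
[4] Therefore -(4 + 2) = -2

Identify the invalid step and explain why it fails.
Step 2: Distribute the negative: -4 + 2

Step 2 incorrectly distributes the negative sign. The correct distribution is -(4 + 2) = -4 - 2 = -6. The negative must be applied to both terms, not just the first. The error treats -(4 + 2) as -4 + 2, which equals -2 instead of -6.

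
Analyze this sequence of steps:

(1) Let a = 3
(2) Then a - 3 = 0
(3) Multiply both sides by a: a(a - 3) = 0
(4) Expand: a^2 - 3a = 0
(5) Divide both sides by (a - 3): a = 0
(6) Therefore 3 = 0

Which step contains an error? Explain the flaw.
Step 5: Divide both sides by (a - 3): a = 0

Step 5 divides both sides by (a - 3). However, since a = 3, we have (a - 3) = 0. Division by zero is undefined, making this step invalid.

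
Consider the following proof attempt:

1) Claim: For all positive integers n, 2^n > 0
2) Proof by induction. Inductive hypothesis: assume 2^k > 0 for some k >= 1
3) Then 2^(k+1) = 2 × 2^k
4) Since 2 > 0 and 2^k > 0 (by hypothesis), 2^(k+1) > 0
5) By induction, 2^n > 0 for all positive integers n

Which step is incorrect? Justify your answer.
Step 5: By induction, 2^n > 0 for all positive integers n

Step 5 concludes the proof by induction, but no base case was ever established. A valid induction proof requires: (1) a base case proving 2^1 > 0, and (2) an inductive step showing IF 2^k > 0 THEN 2^(k+1) > 0. Steps 2-4 correctly establish the inductive step, but without the base case the conclusion in step 5 does not follow.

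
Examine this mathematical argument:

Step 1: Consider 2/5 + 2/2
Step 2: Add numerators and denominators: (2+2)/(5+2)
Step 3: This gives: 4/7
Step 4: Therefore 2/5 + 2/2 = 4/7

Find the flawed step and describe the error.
Step 2: Add numerators and denominators: (2+2)/(5+2)

Step 2 incorrectly adds fractions by separately adding numerators and denominators. This is wrong. The correct method requires a common denominator: 2/5 + 2/2 = (2×2 + 2×5)/(5×2) = 14/10 = 7/5. The method used gives 4/7, which is different.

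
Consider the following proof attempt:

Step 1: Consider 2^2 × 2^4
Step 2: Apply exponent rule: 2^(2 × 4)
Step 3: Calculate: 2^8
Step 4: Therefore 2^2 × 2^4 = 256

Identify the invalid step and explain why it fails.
Step 2: Apply exponent rule: 2^(2 × 4)

Step 2 incorrectly states that a^b × a^c = a^(b×c). The correct rule is a^b × a^c = a^(b+c). The actual value is 2^2 × 2^4 = 2^6 = 64, not 2^8 = 256.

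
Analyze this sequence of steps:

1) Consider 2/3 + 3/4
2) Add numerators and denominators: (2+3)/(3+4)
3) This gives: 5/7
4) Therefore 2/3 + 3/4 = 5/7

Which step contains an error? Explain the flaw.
Step 2: Add numerators and denominators: (2+3)/(3+4)

Step 2 incorrectly adds fractions by separately adding numerators and denominators. This is wrong. The correct method requires a common denominator: 2/3 + 3/4 = (2×4 + 3×3)/(3×4) = 17/12 = 17/12. The method used gives 5/7, which is different.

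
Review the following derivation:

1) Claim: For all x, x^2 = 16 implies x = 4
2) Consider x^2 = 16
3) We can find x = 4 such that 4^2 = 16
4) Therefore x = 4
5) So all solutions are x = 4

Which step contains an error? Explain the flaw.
Step 4: Therefore x = 4

Step 4 incorrectly concludes that x = 4 is the only solution. The proof shows that x = 4 is A solution (existence), but does not show it is the ONLY solution (uniqueness). In fact, x = -4 is also a solution since (-4)^2 = 16. Finding one solution doesn't prove there are no others.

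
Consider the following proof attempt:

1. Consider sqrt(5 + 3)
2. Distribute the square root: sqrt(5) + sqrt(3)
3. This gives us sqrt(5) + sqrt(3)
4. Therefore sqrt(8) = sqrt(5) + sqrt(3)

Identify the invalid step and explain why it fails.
Step 2: Distribute the square root: sqrt(5) + sqrt(3)

Step 2 incorrectly 'distributes' the square root over addition. The square root function does not distribute: sqrt(a + b) ≠ sqrt(a) + sqrt(b). In fact, sqrt(5 + 3) = sqrt(8) ≈ 2.8284, while sqrt(5) + sqrt(3) ≈ 3.9681.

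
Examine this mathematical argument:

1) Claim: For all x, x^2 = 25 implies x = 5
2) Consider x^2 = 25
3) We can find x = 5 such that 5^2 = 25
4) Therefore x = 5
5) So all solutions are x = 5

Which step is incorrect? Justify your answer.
Step 4: Therefore x = 5

Step 4 incorrectly concludes that x = 5 is the only solution. The proof shows that x = 5 is A solution (existence), but does not show it is the ONLY solution (uniqueness). In fact, x = -5 is also a solution since (-5)^2 = 25. Finding one solution doesn't prove there are no others.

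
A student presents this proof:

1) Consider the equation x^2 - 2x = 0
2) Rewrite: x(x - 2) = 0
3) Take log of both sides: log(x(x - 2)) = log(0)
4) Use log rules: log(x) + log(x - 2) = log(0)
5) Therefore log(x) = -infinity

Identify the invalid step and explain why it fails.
Step 3: Take log of both sides: log(x(x - 2)) = log(0)

Step 3 takes the logarithm of both sides, resulting in log(0) on the right side. The logarithm is only defined for positive numbers; log(0) is undefined (approaches negative infinity). This operation is invalid.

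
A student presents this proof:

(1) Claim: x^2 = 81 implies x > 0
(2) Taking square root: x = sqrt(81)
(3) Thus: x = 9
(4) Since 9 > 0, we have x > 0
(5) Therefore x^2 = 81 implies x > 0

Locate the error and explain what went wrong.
Step 2: Taking square root: x = sqrt(81)

Step 2 takes the square root and assumes the positive root only. The equation x^2 = 81 actually has two solutions: x = 9 and x = -9. The proof silently assumes x > 0 without justification, then uses this assumption to conclude x > 0, which is circular. The counterexample x = -9 shows the claim is false.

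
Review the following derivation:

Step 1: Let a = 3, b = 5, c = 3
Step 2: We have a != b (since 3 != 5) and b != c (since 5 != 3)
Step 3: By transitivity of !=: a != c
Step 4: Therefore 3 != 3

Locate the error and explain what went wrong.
Step 3: By transitivity of !=: a != c

Step 3 incorrectly applies transitivity to the '!=' relation. Transitivity states: if a R b and b R c, then a R c. However, '!=' is not transitive. Counterexample: 3 != 5 and 5 != 3, but 3 = 3 (both equal 3). Transitivity holds for relations like <, <=, =, but not for !=.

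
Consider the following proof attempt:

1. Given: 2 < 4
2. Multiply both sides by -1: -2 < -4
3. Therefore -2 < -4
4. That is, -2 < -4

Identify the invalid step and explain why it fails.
Step 2: Multiply both sides by -1: -2 < -4

Step 2 multiplies both sides by -1 but fails to reverse the inequality sign. When multiplying (or dividing) an inequality by a negative number, the direction must be reversed. Since 2 < 4, we should get -2 > -4, i.e., -2 > -4.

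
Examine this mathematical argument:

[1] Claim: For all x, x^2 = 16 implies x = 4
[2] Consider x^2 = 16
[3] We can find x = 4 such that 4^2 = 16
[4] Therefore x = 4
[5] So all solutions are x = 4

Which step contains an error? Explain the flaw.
Step 4: Therefore x = 4

Step 4 incorrectly concludes that x = 4 is the only solution. The proof shows that x = 4 is A solution (existence), but does not show it is the ONLY solution (uniqueness). In fact, x = -4 is also a solution since (-4)^2 = 16. Finding one solution doesn't prove there are no others.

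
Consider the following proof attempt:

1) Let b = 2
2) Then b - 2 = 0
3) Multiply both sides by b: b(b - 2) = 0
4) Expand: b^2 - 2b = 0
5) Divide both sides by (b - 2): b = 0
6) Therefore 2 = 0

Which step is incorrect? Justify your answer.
Step 5: Divide both sides by (b - 2): b = 0

Step 5 divides both sides by (b - 2). However, since b = 2, we have (b - 2) = 0. Division by zero is undefined, making this step invalid.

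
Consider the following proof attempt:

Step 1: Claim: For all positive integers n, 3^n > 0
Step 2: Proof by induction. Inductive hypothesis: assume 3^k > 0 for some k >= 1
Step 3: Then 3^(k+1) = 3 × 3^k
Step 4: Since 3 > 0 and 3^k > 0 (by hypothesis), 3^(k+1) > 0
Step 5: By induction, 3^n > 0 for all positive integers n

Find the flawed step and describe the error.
Step 5: By induction, 3^n > 0 for all positive integers n

Step 5 concludes the proof by induction, but no base case was ever established. A valid induction proof requires: (1) a base case proving 3^1 > 0, and (2) an inductive step showing IF 3^k > 0 THEN 3^(k+1) > 0. Steps 2-4 correctly establish the inductive step, but without the base case the conclusion in step 5 does not follow.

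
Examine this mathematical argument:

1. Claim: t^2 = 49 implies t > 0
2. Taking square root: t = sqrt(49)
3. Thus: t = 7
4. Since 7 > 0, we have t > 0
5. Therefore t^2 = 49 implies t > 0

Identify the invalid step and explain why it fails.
Step 2: Taking square root: t = sqrt(49)

Step 2 takes the square root and assumes the positive root only. The equation t^2 = 49 actually has two solutions: t = 7 and t = -7. The proof silently assumes t > 0 without justification, then uses this assumption to conclude t > 0, which is circular. The counterexample t = -7 shows the claim is false.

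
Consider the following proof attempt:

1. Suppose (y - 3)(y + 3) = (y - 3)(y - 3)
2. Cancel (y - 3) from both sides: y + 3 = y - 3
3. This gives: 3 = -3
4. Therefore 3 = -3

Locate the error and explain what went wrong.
Step 2: Cancel (y - 3) from both sides: y + 3 = y - 3

Step 2 cancels (y - 3) from both sides. This is only valid if (y - 3) ≠ 0, i.e., y ≠ 3. When y = 3, both sides equal zero regardless of the other factors. The correct approach requires considering y = 3 as a separate case.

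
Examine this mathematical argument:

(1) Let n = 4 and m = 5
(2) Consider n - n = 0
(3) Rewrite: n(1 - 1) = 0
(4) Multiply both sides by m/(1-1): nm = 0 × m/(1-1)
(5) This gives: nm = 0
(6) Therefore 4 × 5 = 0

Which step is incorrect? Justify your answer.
Step 4: Multiply both sides by m/(1-1): nm = 0 × m/(1-1)

Step 4 multiplies both sides by m/(1-1). However, 1-1 = 0, so this is multiplication by m/0, which is undefined. We cannot multiply by an undefined expression.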